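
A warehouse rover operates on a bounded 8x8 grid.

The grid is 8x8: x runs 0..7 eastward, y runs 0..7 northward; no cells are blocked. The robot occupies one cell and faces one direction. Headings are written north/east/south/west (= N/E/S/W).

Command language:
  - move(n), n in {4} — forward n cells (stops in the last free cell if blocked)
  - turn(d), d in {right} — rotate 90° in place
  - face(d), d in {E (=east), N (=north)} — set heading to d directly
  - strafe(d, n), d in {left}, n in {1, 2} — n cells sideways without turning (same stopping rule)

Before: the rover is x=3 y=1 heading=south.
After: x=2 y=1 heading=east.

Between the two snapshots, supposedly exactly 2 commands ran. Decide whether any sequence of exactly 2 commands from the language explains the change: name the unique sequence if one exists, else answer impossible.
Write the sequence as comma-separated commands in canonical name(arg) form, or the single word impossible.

impossible

every 2-command combo misses the target.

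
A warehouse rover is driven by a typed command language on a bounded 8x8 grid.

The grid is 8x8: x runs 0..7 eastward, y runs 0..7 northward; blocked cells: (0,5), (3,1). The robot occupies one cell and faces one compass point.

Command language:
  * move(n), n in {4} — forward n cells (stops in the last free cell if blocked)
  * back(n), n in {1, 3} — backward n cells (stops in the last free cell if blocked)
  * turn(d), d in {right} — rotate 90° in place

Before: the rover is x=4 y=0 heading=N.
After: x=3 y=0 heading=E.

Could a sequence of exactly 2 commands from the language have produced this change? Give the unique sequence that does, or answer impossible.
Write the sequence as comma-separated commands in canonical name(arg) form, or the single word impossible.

turn(right), back(1)

key: cell and facing (now E) both changed — the 2 commands mix motion and turning
from: x=4 y=0 heading=N
step 1 (turn(right)): x=4 y=0 heading=E
step 2 (back(1)): x=3 y=0 heading=E
no other 2-command option fits: unique.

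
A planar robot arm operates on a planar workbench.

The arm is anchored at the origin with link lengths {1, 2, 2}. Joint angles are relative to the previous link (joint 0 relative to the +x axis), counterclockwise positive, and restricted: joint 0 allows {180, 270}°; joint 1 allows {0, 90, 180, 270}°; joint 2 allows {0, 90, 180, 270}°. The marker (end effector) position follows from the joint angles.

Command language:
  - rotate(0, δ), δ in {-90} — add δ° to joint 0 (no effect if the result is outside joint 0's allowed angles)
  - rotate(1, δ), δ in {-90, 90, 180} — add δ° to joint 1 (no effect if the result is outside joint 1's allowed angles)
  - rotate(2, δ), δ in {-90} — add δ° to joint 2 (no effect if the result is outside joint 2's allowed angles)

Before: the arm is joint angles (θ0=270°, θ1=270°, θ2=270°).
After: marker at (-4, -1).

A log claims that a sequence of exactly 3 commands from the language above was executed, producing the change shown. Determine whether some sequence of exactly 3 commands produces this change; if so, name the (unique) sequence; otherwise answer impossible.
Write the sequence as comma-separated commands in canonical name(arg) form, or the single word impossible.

rotate(2, -90), rotate(2, -90), rotate(2, -90)

begin: joint angles (θ0=270°, θ1=270°, θ2=270°)
[1] after rotate(2, -90): joint angles (θ0=270°, θ1=270°, θ2=180°)
[2] after rotate(2, -90): joint angles (θ0=270°, θ1=270°, θ2=90°)
[3] after rotate(2, -90): joint angles (θ0=270°, θ1=270°, θ2=0°)
all 125 alternatives checked — unique.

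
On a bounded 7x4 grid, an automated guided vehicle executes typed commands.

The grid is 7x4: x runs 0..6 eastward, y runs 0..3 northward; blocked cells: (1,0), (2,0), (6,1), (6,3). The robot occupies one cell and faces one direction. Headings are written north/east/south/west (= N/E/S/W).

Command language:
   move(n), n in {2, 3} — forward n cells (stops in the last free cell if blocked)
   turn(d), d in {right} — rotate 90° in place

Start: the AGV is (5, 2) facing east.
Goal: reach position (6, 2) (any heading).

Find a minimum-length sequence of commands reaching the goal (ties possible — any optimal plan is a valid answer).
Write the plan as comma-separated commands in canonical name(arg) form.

move(2)

t0: (5, 2) facing east
1. move(2) → (6, 2) facing east
minimal: 1 command(s), checked below 1.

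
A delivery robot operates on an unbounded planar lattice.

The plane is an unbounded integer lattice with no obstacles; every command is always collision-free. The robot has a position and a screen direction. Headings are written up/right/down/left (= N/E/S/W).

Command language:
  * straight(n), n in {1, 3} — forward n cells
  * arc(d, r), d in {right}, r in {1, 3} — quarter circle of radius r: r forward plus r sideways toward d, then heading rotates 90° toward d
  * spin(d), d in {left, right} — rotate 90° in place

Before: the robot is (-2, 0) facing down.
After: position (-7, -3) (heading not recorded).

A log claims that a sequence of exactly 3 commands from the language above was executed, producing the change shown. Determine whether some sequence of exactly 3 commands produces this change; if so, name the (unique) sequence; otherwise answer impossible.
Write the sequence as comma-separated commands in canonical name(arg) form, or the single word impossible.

key: order matters: swapping arc(right, 3) and straight(1) lands elsewhere
initial: (-2, 0) facing down
t=1 arc(right, 3) ⇒ (-5, -3) facing left
t=2 straight(1) ⇒ (-6, -3) facing left
t=3 straight(1) ⇒ (-7, -3) facing left
no other 3-command option fits: unique.

arc(right, 3), straight(1), straight(1)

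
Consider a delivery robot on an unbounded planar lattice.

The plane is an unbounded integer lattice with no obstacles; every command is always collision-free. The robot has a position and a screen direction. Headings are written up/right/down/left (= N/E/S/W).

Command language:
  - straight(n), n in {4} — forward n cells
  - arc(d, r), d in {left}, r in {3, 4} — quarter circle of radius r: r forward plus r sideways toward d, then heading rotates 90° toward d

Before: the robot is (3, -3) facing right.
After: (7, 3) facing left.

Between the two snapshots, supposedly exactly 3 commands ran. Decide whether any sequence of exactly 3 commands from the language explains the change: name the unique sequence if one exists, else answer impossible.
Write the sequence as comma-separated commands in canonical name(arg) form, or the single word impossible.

key: cell and facing (now W) both changed — the 3 commands mix motion and turning
begin: (3, -3) facing right
[1] after straight(4): (7, -3) facing right
[2] after arc(left, 3): (10, 0) facing up
[3] after arc(left, 3): (7, 3) facing left
all 27 alternatives checked — unique.

straight(4), arc(left, 3), arc(left, 3)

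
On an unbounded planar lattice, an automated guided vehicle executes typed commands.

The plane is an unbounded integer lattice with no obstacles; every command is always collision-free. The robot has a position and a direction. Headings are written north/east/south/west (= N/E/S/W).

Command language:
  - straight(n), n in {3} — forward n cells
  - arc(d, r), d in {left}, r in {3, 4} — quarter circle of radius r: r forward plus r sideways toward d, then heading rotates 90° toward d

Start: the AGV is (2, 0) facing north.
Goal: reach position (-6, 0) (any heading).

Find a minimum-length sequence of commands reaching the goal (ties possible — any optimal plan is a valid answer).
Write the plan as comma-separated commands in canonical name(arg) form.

t0: (2, 0) facing north
1. arc(left, 4) → (-2, 4) facing west
2. arc(left, 4) → (-6, 0) facing south
shorter routes all fall short; 2 is best.

arc(left, 4), arc(left, 4)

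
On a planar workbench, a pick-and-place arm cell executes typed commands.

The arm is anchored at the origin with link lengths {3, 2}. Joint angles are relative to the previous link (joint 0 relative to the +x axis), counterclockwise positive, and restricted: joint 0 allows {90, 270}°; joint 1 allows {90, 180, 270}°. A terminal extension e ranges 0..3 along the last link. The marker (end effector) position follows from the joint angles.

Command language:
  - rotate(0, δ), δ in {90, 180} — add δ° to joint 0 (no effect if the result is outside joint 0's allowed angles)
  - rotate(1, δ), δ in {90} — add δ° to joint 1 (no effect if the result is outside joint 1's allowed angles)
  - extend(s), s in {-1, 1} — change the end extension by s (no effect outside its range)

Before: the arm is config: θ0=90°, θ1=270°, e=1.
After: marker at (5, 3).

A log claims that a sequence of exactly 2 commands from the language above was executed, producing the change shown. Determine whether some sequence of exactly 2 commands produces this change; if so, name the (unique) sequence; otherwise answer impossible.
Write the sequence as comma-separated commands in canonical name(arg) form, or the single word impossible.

extend(1), extend(1)

initial: config: θ0=90°, θ1=270°, e=1
1. extend(1) → config: θ0=90°, θ1=270°, e=2
2. extend(1) → config: θ0=90°, θ1=270°, e=3
no other 2-command option fits: unique.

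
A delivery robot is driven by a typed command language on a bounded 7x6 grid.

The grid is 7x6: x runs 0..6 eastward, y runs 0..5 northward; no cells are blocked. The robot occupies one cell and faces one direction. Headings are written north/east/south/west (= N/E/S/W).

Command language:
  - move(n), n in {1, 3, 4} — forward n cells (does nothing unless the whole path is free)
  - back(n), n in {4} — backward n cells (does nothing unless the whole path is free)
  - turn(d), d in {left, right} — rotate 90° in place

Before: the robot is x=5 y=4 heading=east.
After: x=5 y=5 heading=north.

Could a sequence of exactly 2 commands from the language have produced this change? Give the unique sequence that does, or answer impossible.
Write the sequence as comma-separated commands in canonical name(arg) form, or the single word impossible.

key: position moved to (5,5) AND the heading swung to N — translation plus rotation needed
start: x=5 y=4 heading=east
t=1 turn(left) ⇒ x=5 y=4 heading=north
t=2 move(1) ⇒ x=5 y=5 heading=north
no other 2-command option fits: unique.

turn(left), move(1)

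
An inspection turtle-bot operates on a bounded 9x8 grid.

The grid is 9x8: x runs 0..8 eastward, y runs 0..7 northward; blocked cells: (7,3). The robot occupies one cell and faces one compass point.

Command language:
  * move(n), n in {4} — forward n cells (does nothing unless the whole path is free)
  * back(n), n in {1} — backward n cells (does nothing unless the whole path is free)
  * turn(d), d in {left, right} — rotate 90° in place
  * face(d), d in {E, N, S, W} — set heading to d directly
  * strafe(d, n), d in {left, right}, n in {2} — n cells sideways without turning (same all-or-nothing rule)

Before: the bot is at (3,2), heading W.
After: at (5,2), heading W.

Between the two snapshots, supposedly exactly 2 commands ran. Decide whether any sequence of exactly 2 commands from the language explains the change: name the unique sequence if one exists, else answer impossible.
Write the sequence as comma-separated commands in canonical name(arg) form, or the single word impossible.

key: still facing W at the end — nothing in the sequence rotates
begin: at (3,2), heading W
[1] after back(1): at (4,2), heading W
[2] after back(1): at (5,2), heading W
no rival 2-sequence matches.

back(1), back(1)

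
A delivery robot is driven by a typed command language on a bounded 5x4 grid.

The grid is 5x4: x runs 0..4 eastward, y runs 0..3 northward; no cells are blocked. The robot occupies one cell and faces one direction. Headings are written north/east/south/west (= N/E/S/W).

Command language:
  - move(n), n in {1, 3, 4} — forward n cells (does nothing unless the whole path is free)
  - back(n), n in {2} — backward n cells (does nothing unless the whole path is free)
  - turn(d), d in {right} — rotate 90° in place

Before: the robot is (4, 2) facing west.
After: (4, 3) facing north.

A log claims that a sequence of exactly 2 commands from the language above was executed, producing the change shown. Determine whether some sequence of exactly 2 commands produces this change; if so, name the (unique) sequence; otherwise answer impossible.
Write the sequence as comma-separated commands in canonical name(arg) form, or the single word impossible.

key: order matters: swapping turn(right) and move(1) lands elsewhere
start: (4, 2) facing west
[1] after turn(right): (4, 2) facing north
[2] after move(1): (4, 3) facing north
uniquely the one of 25 2-step routes that fits.

turn(right), move(1)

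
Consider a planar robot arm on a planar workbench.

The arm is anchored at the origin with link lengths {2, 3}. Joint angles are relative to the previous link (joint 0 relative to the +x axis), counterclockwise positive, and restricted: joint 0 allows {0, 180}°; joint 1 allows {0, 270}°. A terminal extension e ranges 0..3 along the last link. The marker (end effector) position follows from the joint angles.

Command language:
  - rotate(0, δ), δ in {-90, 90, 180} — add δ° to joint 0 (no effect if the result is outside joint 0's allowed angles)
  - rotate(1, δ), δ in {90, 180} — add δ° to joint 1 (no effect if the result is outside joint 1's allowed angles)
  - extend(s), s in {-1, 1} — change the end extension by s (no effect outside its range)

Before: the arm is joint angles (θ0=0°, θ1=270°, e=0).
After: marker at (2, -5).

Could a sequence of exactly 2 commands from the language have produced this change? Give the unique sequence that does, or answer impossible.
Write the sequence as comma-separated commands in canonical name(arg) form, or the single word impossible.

extend(1), extend(1)

begin: joint angles (θ0=0°, θ1=270°, e=0)
t=1 extend(1) ⇒ joint angles (θ0=0°, θ1=270°, e=1)
t=2 extend(1) ⇒ joint angles (θ0=0°, θ1=270°, e=2)
all 49 alternatives checked — unique.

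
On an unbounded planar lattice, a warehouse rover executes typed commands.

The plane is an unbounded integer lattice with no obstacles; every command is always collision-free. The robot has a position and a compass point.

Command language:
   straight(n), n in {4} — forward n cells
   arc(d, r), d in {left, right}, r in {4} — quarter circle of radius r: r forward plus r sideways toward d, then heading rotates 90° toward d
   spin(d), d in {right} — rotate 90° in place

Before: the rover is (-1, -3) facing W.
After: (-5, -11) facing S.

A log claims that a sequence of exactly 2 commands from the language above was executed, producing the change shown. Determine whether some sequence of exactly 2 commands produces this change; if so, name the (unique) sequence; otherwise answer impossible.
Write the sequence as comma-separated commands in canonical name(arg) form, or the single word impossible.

arc(left, 4), straight(4)

key: order matters: swapping arc(left, 4) and straight(4) lands elsewhere
initial: (-1, -3) facing W
1. arc(left, 4) → (-5, -7) facing S
2. straight(4) → (-5, -11) facing S
no rival 2-sequence matches.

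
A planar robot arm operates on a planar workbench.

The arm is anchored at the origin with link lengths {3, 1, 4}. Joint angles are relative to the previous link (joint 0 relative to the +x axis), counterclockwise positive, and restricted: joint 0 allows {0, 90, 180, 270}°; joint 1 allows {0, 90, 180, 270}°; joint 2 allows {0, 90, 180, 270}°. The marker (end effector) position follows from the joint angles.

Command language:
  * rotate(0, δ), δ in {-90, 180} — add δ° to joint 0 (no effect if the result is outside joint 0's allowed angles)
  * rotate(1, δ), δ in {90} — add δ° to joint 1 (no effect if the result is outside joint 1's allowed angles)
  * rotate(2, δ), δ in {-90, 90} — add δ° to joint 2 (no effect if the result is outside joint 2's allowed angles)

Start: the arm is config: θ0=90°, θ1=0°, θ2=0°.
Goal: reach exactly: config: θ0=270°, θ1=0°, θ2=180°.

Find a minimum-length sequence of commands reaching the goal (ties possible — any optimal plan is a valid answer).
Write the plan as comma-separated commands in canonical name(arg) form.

t0: config: θ0=90°, θ1=0°, θ2=0°
t=1 rotate(0, 180) ⇒ config: θ0=270°, θ1=0°, θ2=0°
t=2 rotate(2, 90) ⇒ config: θ0=270°, θ1=0°, θ2=90°
t=3 rotate(2, 90) ⇒ config: θ0=270°, θ1=0°, θ2=180°
minimal: 3 command(s), checked below 3.

rotate(0, 180), rotate(2, 90), rotate(2, 90)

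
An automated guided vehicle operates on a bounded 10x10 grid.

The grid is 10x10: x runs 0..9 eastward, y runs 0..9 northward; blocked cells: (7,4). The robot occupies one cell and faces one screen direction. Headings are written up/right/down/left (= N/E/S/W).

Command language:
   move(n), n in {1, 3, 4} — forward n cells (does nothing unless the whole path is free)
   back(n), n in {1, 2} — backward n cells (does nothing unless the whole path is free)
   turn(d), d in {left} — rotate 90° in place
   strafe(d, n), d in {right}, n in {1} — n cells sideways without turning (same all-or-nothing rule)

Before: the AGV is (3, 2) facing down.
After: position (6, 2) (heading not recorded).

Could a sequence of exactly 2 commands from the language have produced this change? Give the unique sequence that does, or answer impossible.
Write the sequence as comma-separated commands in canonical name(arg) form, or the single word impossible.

key: running move(3) before turn(left) would end elsewhere — order is forced
begin: (3, 2) facing down
1. turn(left) → (3, 2) facing right
2. move(3) → (6, 2) facing right
uniquely the one of 49 2-step routes that fits.

turn(left), move(3)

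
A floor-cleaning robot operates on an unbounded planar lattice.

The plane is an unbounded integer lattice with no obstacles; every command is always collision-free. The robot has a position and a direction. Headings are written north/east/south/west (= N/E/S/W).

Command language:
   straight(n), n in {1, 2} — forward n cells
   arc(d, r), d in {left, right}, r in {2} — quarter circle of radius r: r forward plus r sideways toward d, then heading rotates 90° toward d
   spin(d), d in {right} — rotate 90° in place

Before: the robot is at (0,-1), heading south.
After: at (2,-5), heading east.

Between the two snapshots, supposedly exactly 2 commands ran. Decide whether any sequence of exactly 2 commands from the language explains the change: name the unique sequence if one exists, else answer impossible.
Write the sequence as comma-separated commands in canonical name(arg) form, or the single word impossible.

straight(2), arc(left, 2)

key: order matters: swapping straight(2) and arc(left, 2) lands elsewhere
begin: at (0,-1), heading south
t=1 straight(2) ⇒ at (0,-3), heading south
t=2 arc(left, 2) ⇒ at (2,-5), heading east
all 25 alternatives checked — unique.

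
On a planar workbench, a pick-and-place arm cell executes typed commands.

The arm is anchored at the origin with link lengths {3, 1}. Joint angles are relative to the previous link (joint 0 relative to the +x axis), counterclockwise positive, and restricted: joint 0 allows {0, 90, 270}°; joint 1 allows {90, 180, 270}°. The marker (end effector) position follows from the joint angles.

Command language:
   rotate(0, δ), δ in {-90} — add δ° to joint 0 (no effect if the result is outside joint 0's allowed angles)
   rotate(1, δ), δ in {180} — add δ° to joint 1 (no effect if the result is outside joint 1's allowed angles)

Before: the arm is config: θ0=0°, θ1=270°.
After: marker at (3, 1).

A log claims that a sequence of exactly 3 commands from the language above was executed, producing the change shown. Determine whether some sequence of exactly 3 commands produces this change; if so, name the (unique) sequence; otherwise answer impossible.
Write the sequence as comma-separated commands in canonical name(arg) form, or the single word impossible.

t0: config: θ0=0°, θ1=270°
[1] after rotate(1, 180): config: θ0=0°, θ1=90°
[2] after rotate(1, 180): config: θ0=0°, θ1=270°
[3] after rotate(1, 180): config: θ0=0°, θ1=90°
uniquely the one of 8 3-step routes that fits.

rotate(1, 180), rotate(1, 180), rotate(1, 180)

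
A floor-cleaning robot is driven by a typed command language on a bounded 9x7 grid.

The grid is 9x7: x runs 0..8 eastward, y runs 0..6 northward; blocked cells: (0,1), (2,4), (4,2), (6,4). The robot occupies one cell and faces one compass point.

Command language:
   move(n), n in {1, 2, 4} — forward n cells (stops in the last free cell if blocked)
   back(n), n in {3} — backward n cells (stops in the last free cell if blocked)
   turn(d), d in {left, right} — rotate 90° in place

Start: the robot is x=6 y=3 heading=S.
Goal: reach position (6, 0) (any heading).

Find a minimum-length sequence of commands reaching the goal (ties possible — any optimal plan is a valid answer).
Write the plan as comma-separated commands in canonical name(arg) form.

move(4)

t0: x=6 y=3 heading=S
[1] after move(4): x=6 y=0 heading=S
nothing shorter than 1 reaches the goal.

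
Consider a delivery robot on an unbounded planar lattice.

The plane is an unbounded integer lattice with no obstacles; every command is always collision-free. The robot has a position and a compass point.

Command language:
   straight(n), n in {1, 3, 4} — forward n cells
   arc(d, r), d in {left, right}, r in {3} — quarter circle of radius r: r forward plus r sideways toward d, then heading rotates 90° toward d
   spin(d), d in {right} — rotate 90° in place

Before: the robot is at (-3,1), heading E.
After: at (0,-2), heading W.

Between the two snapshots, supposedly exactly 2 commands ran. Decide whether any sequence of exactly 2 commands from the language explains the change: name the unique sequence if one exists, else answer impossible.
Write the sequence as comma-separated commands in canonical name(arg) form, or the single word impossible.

arc(right, 3), spin(right)

key: cell and facing (now W) both changed — the 2 commands mix motion and turning
start: at (-3,1), heading E
[1] after arc(right, 3): at (0,-2), heading S
[2] after spin(right): at (0,-2), heading W
uniquely the one of 36 2-step routes that fits.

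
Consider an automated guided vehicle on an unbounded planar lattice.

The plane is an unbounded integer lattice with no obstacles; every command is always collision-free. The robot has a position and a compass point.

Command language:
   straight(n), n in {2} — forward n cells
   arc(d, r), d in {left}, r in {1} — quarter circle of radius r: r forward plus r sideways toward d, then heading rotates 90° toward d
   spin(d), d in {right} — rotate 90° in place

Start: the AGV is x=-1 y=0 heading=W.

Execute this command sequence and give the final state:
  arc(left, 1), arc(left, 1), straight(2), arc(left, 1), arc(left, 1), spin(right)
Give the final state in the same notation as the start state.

x=1 y=0 heading=N

from: x=-1 y=0 heading=W
1. arc(left, 1) → x=-2 y=-1 heading=S
2. arc(left, 1) → x=-1 y=-2 heading=E
3. straight(2) → x=1 y=-2 heading=E
4. arc(left, 1) → x=2 y=-1 heading=N
5. arc(left, 1) → x=1 y=0 heading=W
6. spin(right) → x=1 y=0 heading=N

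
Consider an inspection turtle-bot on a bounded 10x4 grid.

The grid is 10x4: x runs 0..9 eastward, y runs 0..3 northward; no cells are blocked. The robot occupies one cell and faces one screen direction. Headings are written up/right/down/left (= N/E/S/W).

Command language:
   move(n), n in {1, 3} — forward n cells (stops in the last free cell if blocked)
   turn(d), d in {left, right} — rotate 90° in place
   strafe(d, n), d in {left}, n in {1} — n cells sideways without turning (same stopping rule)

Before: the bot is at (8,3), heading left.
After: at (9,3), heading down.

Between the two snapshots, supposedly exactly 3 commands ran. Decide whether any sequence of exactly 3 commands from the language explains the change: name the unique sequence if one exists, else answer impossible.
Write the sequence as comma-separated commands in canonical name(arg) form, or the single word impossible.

turn(left), strafe(left, 1), strafe(left, 1)

key: order matters: swapping turn(left) and strafe(left, 1) lands elsewhere
from: at (8,3), heading left
1. turn(left) → at (8,3), heading down
2. strafe(left, 1) → at (9,3), heading down
3. strafe(left, 1) → at (9,3), heading down
no other 3-command option fits: unique.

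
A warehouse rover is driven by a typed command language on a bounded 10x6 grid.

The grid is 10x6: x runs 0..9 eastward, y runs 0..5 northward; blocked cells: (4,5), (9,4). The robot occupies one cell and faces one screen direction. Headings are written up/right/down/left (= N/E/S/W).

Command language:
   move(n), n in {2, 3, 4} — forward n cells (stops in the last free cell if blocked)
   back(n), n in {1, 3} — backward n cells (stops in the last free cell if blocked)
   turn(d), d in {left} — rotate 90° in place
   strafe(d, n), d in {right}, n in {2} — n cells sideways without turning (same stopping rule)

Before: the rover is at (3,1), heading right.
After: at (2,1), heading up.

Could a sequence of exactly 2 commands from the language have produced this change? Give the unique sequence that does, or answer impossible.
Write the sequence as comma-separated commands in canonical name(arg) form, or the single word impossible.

back(1), turn(left)

key: running turn(left) before back(1) would end elsewhere — order is forced
begin: at (3,1), heading right
[1] after back(1): at (2,1), heading right
[2] after turn(left): at (2,1), heading up
uniquely the one of 49 2-step routes that fits.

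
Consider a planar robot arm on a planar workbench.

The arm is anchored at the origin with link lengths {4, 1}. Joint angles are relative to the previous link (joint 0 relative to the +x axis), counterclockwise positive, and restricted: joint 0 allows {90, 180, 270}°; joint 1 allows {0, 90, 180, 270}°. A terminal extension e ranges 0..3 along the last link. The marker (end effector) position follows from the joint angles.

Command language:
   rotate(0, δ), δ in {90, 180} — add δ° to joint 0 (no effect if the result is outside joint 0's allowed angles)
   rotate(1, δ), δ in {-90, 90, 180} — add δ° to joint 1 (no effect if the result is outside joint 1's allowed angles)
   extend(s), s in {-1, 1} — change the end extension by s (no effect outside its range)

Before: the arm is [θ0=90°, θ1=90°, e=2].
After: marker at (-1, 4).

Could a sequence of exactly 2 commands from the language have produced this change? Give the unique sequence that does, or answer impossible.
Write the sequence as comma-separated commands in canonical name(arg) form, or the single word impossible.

extend(-1), extend(-1)

from: [θ0=90°, θ1=90°, e=2]
step 1 (extend(-1)): [θ0=90°, θ1=90°, e=1]
step 2 (extend(-1)): [θ0=90°, θ1=90°, e=0]
no rival 2-sequence matches.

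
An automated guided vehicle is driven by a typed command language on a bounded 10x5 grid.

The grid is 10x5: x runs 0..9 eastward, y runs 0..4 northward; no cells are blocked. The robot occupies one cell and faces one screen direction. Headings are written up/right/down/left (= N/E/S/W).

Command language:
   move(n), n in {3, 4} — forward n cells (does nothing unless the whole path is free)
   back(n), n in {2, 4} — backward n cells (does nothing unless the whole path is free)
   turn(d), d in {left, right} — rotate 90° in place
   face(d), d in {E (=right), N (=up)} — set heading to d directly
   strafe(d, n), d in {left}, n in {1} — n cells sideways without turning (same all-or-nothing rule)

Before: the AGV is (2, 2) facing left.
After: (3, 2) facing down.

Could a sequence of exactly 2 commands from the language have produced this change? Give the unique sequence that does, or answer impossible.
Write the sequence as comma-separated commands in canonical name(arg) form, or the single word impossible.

turn(left), strafe(left, 1)

key: order matters: swapping turn(left) and strafe(left, 1) lands elsewhere
from: (2, 2) facing left
step 1 (turn(left)): (2, 2) facing down
step 2 (strafe(left, 1)): (3, 2) facing down
no rival 2-sequence matches.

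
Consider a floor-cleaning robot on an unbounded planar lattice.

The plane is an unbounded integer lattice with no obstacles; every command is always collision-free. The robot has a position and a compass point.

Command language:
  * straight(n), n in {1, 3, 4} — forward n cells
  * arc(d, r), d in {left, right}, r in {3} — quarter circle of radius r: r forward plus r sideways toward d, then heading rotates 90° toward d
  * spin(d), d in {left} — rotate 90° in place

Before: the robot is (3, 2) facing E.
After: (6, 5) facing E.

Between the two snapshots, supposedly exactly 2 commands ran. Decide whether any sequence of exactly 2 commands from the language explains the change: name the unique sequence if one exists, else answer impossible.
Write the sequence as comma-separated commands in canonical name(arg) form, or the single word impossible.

key: order matters: swapping spin(left) and arc(right, 3) lands elsewhere
initial: (3, 2) facing E
1. spin(left) → (3, 2) facing N
2. arc(right, 3) → (6, 5) facing E
uniquely the one of 36 2-step routes that fits.

spin(left), arc(right, 3)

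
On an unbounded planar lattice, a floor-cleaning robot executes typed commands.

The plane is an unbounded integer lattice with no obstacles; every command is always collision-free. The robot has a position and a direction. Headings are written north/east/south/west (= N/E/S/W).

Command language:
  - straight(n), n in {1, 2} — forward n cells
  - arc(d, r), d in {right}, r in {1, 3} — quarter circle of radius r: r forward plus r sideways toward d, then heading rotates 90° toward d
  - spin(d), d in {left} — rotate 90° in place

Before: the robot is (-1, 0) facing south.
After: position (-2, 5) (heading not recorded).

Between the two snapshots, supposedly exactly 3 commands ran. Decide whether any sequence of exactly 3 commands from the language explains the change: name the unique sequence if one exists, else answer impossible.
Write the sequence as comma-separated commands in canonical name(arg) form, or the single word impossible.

arc(right, 1), arc(right, 3), arc(right, 3)

key: running arc(right, 3) before arc(right, 1) would end elsewhere — order is forced
start: (-1, 0) facing south
t=1 arc(right, 1) ⇒ (-2, -1) facing west
t=2 arc(right, 3) ⇒ (-5, 2) facing north
t=3 arc(right, 3) ⇒ (-2, 5) facing east
no other 3-command option fits: unique.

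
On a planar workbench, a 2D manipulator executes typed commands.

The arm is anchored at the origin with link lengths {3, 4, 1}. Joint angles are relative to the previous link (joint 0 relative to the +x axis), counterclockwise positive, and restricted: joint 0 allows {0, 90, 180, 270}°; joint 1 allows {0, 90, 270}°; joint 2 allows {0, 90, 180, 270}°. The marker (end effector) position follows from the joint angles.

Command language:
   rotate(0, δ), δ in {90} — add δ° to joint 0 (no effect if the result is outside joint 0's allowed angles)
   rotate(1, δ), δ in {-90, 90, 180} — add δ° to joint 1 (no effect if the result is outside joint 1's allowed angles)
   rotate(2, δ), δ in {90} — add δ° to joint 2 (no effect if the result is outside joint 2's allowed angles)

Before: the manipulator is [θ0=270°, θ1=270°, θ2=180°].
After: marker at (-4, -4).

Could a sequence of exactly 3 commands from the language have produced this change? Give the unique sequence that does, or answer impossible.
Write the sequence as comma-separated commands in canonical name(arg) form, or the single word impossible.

t0: [θ0=270°, θ1=270°, θ2=180°]
t=1 rotate(2, 90) ⇒ [θ0=270°, θ1=270°, θ2=270°]
t=2 rotate(2, 90) ⇒ [θ0=270°, θ1=270°, θ2=0°]
t=3 rotate(2, 90) ⇒ [θ0=270°, θ1=270°, θ2=90°]
uniquely the one of 125 3-step routes that fits.

rotate(2, 90), rotate(2, 90), rotate(2, 90)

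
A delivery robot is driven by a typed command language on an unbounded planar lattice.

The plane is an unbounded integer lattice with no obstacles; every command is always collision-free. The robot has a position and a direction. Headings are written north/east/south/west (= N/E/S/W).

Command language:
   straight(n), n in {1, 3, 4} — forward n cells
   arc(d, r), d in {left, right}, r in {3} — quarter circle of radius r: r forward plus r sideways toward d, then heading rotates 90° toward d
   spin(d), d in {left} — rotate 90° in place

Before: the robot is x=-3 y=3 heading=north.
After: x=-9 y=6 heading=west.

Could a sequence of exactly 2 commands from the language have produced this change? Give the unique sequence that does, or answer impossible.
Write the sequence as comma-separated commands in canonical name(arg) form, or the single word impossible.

arc(left, 3), straight(3)

key: running straight(3) before arc(left, 3) would end elsewhere — order is forced
initial: x=-3 y=3 heading=north
[1] after arc(left, 3): x=-6 y=6 heading=west
[2] after straight(3): x=-9 y=6 heading=west
no other 2-command option fits: unique.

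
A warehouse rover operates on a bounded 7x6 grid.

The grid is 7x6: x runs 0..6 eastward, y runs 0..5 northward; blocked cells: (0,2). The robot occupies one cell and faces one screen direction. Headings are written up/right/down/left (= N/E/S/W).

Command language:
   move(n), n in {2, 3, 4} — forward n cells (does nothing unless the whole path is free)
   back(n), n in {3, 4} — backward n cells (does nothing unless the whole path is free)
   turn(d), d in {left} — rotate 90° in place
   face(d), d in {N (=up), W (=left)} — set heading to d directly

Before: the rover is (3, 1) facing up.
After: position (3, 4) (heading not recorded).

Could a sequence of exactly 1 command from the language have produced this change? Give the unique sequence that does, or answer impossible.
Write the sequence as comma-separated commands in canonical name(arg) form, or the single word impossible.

move(3)

begin: (3, 1) facing up
t=1 move(3) ⇒ (3, 4) facing up
no other 1-command option fits: unique.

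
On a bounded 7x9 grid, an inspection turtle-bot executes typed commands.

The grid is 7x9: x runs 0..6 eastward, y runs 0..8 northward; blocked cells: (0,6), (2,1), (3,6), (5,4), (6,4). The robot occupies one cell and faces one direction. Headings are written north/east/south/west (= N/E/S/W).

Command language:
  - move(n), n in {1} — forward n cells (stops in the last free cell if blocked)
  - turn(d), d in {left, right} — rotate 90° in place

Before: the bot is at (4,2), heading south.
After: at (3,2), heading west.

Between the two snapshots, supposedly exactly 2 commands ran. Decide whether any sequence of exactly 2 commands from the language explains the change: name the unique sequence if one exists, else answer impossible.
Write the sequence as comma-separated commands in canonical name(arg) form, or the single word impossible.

turn(right), move(1)

key: cell and facing (now W) both changed — the 2 commands mix motion and turning
t0: at (4,2), heading south
step 1 (turn(right)): at (4,2), heading west
step 2 (move(1)): at (3,2), heading west
uniquely the one of 9 2-step routes that fits.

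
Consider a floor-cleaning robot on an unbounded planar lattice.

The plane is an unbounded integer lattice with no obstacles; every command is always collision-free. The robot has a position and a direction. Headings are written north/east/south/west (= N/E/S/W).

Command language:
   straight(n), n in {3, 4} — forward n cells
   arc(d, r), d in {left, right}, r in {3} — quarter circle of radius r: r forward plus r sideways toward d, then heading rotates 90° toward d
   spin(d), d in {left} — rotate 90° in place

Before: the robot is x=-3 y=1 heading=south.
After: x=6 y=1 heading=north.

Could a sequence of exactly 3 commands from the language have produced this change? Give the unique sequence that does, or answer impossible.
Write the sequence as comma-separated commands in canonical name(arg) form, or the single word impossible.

arc(left, 3), straight(3), arc(left, 3)

key: position moved to (6,1) AND the heading swung to N — translation plus rotation needed
begin: x=-3 y=1 heading=south
t=1 arc(left, 3) ⇒ x=0 y=-2 heading=east
t=2 straight(3) ⇒ x=3 y=-2 heading=east
t=3 arc(left, 3) ⇒ x=6 y=1 heading=north
all 125 alternatives checked — unique.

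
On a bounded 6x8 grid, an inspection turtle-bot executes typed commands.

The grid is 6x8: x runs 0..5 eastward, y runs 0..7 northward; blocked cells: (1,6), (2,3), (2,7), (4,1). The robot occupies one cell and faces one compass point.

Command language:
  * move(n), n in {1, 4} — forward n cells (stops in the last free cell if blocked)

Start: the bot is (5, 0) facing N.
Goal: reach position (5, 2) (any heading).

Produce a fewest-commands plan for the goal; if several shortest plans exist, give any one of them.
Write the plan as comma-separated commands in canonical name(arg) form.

move(1), move(1)

start: (5, 0) facing N
step 1 (move(1)): (5, 1) facing N
step 2 (move(1)): (5, 2) facing N
no 1-step plan works, so 2 is optimal.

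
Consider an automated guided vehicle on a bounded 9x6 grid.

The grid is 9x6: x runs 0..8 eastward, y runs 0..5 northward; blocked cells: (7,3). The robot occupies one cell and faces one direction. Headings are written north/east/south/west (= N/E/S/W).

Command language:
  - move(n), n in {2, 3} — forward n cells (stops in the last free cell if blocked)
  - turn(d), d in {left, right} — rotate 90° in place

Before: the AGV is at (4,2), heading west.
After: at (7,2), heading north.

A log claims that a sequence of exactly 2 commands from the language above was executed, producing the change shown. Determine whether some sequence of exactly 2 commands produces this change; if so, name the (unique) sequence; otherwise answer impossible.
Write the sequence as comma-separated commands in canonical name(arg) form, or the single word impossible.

impossible

all 16 sequences checked — none match.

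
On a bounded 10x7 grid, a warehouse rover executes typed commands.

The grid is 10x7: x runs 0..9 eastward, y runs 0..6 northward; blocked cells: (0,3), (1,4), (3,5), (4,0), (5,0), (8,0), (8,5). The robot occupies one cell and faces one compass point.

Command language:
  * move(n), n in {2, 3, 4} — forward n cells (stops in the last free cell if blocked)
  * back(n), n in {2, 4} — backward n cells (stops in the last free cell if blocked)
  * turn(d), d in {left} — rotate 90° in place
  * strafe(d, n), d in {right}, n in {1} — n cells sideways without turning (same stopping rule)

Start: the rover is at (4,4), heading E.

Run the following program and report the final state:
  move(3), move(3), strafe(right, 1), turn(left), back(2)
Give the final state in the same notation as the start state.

at (9,1), heading N

start: at (4,4), heading E
[1] after move(3): at (7,4), heading E
[2] after move(3): at (9,4), heading E
[3] after strafe(right, 1): at (9,3), heading E
[4] after turn(left): at (9,3), heading N
[5] after back(2): at (9,1), heading N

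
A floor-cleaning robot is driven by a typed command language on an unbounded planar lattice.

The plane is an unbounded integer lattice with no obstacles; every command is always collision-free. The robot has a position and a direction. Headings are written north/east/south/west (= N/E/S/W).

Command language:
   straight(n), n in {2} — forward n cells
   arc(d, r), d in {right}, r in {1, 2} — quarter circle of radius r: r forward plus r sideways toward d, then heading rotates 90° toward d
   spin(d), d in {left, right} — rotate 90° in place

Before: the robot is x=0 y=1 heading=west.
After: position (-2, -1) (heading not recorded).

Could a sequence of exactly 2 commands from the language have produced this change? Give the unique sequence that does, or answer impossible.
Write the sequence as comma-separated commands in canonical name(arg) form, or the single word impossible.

spin(left), arc(right, 2)

key: running arc(right, 2) before spin(left) would end elsewhere — order is forced
initial: x=0 y=1 heading=west
step 1 (spin(left)): x=0 y=1 heading=south
step 2 (arc(right, 2)): x=-2 y=-1 heading=west
uniquely the one of 25 2-step routes that fits.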